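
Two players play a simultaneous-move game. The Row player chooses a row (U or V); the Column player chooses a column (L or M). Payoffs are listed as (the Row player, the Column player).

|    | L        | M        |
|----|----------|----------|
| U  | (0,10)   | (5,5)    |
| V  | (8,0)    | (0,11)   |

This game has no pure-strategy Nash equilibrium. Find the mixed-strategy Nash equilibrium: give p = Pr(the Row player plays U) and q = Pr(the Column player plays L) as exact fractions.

In a mixed NE each player is indifferent between their pure strategies, so the opponent's mix sets the indifference.
The Column player indifferent between L and M: p·10 + (1−p)·0 = p·5 + (1−p)·11 ⟹ 0 + 10p = 11 + (-6)p ⟹ p = 11/16.
The Row player indifferent between U and V: q·0 + (1−q)·5 = q·8 + (1−q)·0 ⟹ 5 + (-5)q = 0 + 8q ⟹ q = 5/13.

p = 11/16, q = 5/13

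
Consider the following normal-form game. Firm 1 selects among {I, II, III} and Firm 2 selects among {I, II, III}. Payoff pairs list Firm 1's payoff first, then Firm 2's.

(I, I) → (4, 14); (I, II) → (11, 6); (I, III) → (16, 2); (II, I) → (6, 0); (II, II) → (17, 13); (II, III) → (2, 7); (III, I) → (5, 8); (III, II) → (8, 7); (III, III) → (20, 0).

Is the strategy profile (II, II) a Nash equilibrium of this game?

Holding Firm 2 at II: Firm 1 gets 17 from II, versus 11 from I, 8 from III. No profitable deviation for Firm 1.
Holding Firm 1 at II: Firm 2 gets 13 from II, versus 0 from I, 7 from III. No profitable deviation for Firm 2 either.

Yes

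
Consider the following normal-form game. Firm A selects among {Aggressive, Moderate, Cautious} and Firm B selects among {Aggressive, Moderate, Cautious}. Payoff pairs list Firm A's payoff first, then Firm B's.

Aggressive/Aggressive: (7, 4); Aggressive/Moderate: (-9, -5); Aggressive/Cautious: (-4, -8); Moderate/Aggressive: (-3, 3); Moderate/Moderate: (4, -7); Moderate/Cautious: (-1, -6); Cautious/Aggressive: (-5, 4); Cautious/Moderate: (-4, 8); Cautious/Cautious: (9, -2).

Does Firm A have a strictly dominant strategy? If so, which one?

A strategy is strictly dominant if it gives Firm A a strictly higher payoff than every other strategy, against every choice by the opponent.
Aggressive is not dominant: against Moderate, Moderate gives 4 > -9.
Moderate is not dominant: against Aggressive, Aggressive gives 7 > -3.
Cautious is not dominant: against Aggressive, Aggressive gives 7 > -5.
No single strategy is best against every opponent action.

None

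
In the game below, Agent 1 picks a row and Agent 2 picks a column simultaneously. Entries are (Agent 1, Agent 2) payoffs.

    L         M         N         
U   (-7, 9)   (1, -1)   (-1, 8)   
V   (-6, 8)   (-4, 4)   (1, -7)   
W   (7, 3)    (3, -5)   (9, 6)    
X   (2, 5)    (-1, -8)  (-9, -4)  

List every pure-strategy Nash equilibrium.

Check mutual best responses: a cell is a NE iff neither player can gain by unilaterally deviating.
Agent 1's best responses — vs L: W (payoff 7); vs M: W (payoff 3); vs N: W (payoff 9).
Agent 2's best responses — vs U: L (payoff 9); vs V: L (payoff 8); vs W: N (payoff 6); vs X: L (payoff 5).
The only mutual best response is (W, N); neither player gains by switching there.

(W, N)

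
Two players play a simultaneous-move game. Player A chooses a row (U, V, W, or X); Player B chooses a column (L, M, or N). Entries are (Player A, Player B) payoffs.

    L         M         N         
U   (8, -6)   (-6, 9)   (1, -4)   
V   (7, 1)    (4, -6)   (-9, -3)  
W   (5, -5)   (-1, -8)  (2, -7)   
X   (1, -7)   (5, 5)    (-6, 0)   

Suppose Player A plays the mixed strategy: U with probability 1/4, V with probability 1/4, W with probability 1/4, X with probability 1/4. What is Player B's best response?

Player B's best reply maximizes expected payoff against the mix.
L: (1/4)·(-6) + (1/4)·1 + (1/4)·(-5) + (1/4)·(-7) = -17/4
M: (1/4)·9 + (1/4)·(-6) + (1/4)·(-8) + (1/4)·5 = 0
N: (1/4)·(-4) + (1/4)·(-3) + (1/4)·(-7) + (1/4)·0 = -7/2
Highest expected payoff is 0, from M.

M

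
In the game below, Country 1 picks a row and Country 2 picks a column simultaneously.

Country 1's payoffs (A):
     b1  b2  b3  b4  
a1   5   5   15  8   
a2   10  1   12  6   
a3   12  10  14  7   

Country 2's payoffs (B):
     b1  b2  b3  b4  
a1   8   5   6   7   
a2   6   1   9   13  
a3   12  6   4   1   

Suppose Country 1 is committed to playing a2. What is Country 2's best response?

b4

With Country 1 fixed at a2, Country 2's payoffs are: b1 → 6, b2 → 1, b3 → 9, b4 → 13.
The maximum is 13, achieved by b4.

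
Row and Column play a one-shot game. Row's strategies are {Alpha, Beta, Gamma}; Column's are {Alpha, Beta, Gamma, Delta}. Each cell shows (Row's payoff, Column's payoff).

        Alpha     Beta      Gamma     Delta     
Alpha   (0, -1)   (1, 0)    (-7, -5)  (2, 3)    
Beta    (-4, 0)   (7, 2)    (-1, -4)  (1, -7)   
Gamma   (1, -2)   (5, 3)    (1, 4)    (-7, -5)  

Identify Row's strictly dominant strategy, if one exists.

Check whether one of Row's strategies beats all alternatives regardless of what the opponent does.
Alpha is not dominant: against Alpha, Gamma gives 1 > 0.
Beta is not dominant: against Alpha, Alpha gives 0 > -4.
Gamma is not dominant: against Beta, Beta gives 7 > 5.
No single strategy is best against every opponent action.

None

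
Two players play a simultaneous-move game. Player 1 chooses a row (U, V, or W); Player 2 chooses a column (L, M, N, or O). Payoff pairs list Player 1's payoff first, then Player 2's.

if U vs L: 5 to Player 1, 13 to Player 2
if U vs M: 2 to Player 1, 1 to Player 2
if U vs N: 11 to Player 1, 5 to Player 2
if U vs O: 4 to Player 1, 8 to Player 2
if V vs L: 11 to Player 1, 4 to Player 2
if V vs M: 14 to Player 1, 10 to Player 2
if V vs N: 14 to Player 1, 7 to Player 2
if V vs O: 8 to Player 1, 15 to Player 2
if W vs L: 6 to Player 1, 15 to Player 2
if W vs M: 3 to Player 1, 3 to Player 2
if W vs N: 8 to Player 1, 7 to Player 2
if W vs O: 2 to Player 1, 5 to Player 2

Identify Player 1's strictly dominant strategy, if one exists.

V

Check whether one of Player 1's strategies beats all alternatives regardless of what the opponent does.
V strictly dominates: vs L: 11 > each of {5, 6}; vs M: 14 > each of {2, 3}; vs N: 14 > each of {11, 8}; vs O: 8 > each of {4, 2}.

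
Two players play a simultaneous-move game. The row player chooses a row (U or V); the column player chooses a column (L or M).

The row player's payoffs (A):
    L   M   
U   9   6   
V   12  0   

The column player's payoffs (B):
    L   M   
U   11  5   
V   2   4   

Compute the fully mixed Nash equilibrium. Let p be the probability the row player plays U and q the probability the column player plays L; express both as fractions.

p = 1/4, q = 2/3

In a mixed NE each player is indifferent between their pure strategies, so the opponent's mix sets the indifference.
The column player indifferent between L and M: p·11 + (1−p)·2 = p·5 + (1−p)·4 ⟹ 2 + 9p = 4 + 1p ⟹ p = 1/4.
The row player indifferent between U and V: q·9 + (1−q)·6 = q·12 + (1−q)·0 ⟹ 6 + 3q = 0 + 12q ⟹ q = 2/3.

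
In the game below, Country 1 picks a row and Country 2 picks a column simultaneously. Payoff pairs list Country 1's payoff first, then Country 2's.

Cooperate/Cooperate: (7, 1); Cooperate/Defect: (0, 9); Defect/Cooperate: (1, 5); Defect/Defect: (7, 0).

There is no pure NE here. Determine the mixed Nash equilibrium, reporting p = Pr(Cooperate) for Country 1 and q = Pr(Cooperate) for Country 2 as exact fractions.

Each player's mixing probability is pinned down by making the *other* player indifferent.
Country 2 indifferent between Cooperate and Defect: p·1 + (1−p)·5 = p·9 + (1−p)·0 ⟹ 5 + (-4)p = 0 + 9p ⟹ p = 5/13.
Country 1 indifferent between Cooperate and Defect: q·7 + (1−q)·0 = q·1 + (1−q)·7 ⟹ 0 + 7q = 7 + (-6)q ⟹ q = 7/13.

p = 5/13, q = 7/13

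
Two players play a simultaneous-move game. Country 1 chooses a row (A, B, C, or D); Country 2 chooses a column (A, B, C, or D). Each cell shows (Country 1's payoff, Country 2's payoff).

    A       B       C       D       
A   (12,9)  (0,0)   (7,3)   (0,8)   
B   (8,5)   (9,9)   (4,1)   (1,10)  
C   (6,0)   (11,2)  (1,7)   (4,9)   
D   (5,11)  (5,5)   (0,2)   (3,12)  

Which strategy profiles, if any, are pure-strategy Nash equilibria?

(A, A) and (C, D)

A profile is a Nash equilibrium when each player is best-responding to the other.
Country 1's best responses — vs A: A (payoff 12); vs B: C (payoff 11); vs C: A (payoff 7); vs D: C (payoff 4).
Country 2's best responses — vs A: A (payoff 9); vs B: D (payoff 10); vs C: D (payoff 9); vs D: D (payoff 12).
Mutual best responses occur at (A, A) and (C, D); at each, neither player gains by switching.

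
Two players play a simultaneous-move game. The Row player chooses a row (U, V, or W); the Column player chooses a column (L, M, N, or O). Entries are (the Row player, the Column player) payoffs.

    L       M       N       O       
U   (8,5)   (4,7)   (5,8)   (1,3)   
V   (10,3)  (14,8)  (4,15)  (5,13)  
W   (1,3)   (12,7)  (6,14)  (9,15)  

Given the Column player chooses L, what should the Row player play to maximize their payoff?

V

With the Column player fixed at L, the Row player's payoffs are: U → 8, V → 10, W → 1.
The maximum is 10, achieved by V.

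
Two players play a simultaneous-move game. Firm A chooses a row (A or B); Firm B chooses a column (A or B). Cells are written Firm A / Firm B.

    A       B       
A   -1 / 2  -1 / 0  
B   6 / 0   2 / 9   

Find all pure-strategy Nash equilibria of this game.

(B, B)

A profile is a Nash equilibrium when each player is best-responding to the other.
Firm A's best responses — vs A: B (payoff 6); vs B: B (payoff 2).
Firm B's best responses — vs A: A (payoff 2); vs B: B (payoff 9).
The only mutual best response is (B, B); neither player gains by switching there.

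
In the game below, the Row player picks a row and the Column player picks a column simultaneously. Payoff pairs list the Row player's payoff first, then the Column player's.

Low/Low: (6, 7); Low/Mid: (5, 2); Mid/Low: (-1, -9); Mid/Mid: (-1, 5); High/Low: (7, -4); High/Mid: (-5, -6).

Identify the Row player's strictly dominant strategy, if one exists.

No strictly dominant strategy

Check whether one of the Row player's strategies beats all alternatives regardless of what the opponent does.
Low is not dominant: against Low, High gives 7 > 6.
Mid is not dominant: against Low, Low gives 6 > -1.
High is not dominant: against Mid, Low gives 5 > -5.
No single strategy is best against every opponent action.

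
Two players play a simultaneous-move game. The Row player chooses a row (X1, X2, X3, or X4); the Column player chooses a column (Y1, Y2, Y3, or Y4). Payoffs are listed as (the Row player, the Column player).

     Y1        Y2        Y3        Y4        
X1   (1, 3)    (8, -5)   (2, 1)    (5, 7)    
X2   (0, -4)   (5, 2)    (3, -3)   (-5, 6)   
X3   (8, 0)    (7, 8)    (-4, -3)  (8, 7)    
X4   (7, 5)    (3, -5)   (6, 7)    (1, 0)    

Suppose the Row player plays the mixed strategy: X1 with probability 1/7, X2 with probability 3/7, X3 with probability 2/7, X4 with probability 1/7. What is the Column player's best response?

Y4

Compute the Column player's expected payoff from each pure strategy against the given mix.
Y1: (1/7)·3 + (3/7)·(-4) + (2/7)·0 + (1/7)·5 = -4/7
Y2: (1/7)·(-5) + (3/7)·2 + (2/7)·8 + (1/7)·(-5) = 12/7
Y3: (1/7)·1 + (3/7)·(-3) + (2/7)·(-3) + (1/7)·7 = -1
Y4: (1/7)·7 + (3/7)·6 + (2/7)·7 + (1/7)·0 = 39/7
Highest expected payoff is 39/7, from Y4.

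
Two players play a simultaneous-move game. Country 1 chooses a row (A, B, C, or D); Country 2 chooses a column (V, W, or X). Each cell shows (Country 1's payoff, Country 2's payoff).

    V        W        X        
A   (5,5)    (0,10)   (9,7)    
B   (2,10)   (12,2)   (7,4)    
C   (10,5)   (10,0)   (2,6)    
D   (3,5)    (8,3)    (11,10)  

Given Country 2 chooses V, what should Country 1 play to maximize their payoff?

With Country 2 fixed at V, Country 1's payoffs are: A → 5, B → 2, C → 10, D → 3.
The maximum is 10, achieved by C.

C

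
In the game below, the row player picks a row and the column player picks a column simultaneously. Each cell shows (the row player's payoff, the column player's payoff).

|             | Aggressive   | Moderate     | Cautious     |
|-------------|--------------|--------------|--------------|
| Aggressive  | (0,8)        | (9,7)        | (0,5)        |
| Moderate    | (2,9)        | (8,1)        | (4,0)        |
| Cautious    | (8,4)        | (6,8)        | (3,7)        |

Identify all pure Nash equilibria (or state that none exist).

A profile is a Nash equilibrium when each player is best-responding to the other.
The row player's best responses — vs Aggressive: Cautious (payoff 8); vs Moderate: Aggressive (payoff 9); vs Cautious: Moderate (payoff 4).
The column player's best responses — vs Aggressive: Aggressive (payoff 8); vs Moderate: Aggressive (payoff 9); vs Cautious: Moderate (payoff 8).
No cell has both players best-responding. For instance, the row player's best reply to Aggressive is Cautious, but against Cautious the column player prefers Moderate over Aggressive.

No pure-strategy Nash equilibrium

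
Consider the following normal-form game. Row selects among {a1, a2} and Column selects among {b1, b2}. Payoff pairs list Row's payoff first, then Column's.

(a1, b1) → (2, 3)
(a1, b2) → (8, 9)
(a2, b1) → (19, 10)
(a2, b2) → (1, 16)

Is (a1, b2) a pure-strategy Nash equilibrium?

Yes

Holding Column at b2: Row gets 8 from a1, versus 1 from a2. No profitable deviation for Row.
Holding Row at a1: Column gets 9 from b2, versus 3 from b1. No profitable deviation for Column either.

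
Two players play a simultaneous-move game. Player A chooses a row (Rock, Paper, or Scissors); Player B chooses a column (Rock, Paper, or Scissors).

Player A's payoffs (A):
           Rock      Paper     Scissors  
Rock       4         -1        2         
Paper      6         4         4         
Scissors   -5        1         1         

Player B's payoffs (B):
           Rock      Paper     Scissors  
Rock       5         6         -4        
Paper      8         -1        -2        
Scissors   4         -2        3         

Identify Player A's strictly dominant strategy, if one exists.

Check whether one of Player A's strategies beats all alternatives regardless of what the opponent does.
Paper strictly dominates: vs Rock: 6 > each of {4, -5}; vs Paper: 4 > each of {-1, 1}; vs Scissors: 4 > each of {2, 1}.

Paper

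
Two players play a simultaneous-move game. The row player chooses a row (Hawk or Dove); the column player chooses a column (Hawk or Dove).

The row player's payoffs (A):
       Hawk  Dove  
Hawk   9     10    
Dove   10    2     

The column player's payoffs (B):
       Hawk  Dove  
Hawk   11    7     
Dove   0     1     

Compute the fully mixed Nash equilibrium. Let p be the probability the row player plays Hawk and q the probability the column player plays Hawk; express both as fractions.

p = 1/5, q = 8/9

Each player's mixing probability is pinned down by making the *other* player indifferent.
The column player indifferent between Hawk and Dove: p·11 + (1−p)·0 = p·7 + (1−p)·1 ⟹ 0 + 11p = 1 + 6p ⟹ p = 1/5.
The row player indifferent between Hawk and Dove: q·9 + (1−q)·10 = q·10 + (1−q)·2 ⟹ 10 + (-1)q = 2 + 8q ⟹ q = 8/9.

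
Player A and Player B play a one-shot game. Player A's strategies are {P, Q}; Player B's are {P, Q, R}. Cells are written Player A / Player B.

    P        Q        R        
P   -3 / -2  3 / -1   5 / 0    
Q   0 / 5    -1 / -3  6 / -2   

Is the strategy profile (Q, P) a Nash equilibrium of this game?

Holding Player B at P: Player A gets 0 from Q, versus -3 from P. No profitable deviation for Player A.
Holding Player A at Q: Player B gets 5 from P, versus -3 from Q, -2 from R. No profitable deviation for Player B either.

Yes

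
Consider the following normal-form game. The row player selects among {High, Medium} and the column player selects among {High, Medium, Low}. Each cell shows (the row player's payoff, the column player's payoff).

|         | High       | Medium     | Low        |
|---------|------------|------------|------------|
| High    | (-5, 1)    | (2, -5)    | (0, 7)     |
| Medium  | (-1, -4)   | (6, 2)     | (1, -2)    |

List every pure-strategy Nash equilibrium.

Find each player's best response to every opponent strategy; NE are the intersections.
The row player's best responses — vs High: Medium (payoff -1); vs Medium: Medium (payoff 6); vs Low: Medium (payoff 1).
The column player's best responses — vs High: Low (payoff 7); vs Medium: Medium (payoff 2).
The only mutual best response is (Medium, Medium); neither player gains by switching there.

(Medium, Medium)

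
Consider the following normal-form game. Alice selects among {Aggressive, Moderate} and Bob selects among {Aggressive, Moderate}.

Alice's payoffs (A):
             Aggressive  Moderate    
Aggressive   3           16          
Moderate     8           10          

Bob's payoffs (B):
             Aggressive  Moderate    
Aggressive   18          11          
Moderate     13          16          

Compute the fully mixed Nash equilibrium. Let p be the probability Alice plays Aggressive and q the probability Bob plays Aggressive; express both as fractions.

Each player's mixing probability is pinned down by making the *other* player indifferent.
Bob indifferent between Aggressive and Moderate: p·18 + (1−p)·13 = p·11 + (1−p)·16 ⟹ 13 + 5p = 16 + (-5)p ⟹ p = 3/10.
Alice indifferent between Aggressive and Moderate: q·3 + (1−q)·16 = q·8 + (1−q)·10 ⟹ 16 + (-13)q = 10 + (-2)q ⟹ q = 6/11.

p = 3/10, q = 6/11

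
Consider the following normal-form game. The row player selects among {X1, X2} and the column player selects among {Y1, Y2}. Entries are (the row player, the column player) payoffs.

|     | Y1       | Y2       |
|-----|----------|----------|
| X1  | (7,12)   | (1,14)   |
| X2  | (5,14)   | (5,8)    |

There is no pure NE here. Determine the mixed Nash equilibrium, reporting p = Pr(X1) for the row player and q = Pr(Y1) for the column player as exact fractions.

p = 3/4, q = 2/3

In a mixed NE each player is indifferent between their pure strategies, so the opponent's mix sets the indifference.
The column player indifferent between Y1 and Y2: p·12 + (1−p)·14 = p·14 + (1−p)·8 ⟹ 14 + (-2)p = 8 + 6p ⟹ p = 3/4.
The row player indifferent between X1 and X2: q·7 + (1−q)·1 = q·5 + (1−q)·5 ⟹ 1 + 6q = 5 + 0q ⟹ q = 2/3.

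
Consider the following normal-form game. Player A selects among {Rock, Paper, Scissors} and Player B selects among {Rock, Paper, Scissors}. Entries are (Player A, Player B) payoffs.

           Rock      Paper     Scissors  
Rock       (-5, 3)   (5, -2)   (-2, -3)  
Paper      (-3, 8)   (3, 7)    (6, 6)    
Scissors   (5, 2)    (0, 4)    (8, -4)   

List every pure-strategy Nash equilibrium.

Check mutual best responses: a cell is a NE iff neither player can gain by unilaterally deviating.
Player A's best responses — vs Rock: Scissors (payoff 5); vs Paper: Rock (payoff 5); vs Scissors: Scissors (payoff 8).
Player B's best responses — vs Rock: Rock (payoff 3); vs Paper: Rock (payoff 8); vs Scissors: Paper (payoff 4).
No cell has both players best-responding. For instance, Player A's best reply to Scissors is Scissors, but against Scissors Player B prefers Paper over Scissors.

None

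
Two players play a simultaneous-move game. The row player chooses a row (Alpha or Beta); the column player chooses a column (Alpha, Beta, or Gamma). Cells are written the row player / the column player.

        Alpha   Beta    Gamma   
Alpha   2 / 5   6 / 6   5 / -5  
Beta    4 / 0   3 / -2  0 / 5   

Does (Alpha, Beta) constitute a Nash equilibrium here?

Yes

Holding the column player at Beta: the row player gets 6 from Alpha, versus 3 from Beta. No profitable deviation for the row player.
Holding the row player at Alpha: the column player gets 6 from Beta, versus 5 from Alpha, -5 from Gamma. No profitable deviation for the column player either.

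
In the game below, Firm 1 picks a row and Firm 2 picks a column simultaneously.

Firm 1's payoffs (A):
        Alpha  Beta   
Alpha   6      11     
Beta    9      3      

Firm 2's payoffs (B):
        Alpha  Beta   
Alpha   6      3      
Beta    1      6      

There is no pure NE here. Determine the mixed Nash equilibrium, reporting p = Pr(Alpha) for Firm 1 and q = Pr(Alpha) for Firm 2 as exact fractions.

p = 5/8, q = 8/11

In a mixed NE each player is indifferent between their pure strategies, so the opponent's mix sets the indifference.
Firm 2 indifferent between Alpha and Beta: p·6 + (1−p)·1 = p·3 + (1−p)·6 ⟹ 1 + 5p = 6 + (-3)p ⟹ p = 5/8.
Firm 1 indifferent between Alpha and Beta: q·6 + (1−q)·11 = q·9 + (1−q)·3 ⟹ 11 + (-5)q = 3 + 6q ⟹ q = 8/11.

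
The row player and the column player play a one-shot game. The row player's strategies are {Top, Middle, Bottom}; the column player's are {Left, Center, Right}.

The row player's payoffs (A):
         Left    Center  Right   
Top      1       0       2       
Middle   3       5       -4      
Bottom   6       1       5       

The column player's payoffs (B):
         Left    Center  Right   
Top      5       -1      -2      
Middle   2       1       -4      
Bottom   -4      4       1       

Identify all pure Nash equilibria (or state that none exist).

Find each player's best response to every opponent strategy; NE are the intersections.
The row player's best responses — vs Left: Bottom (payoff 6); vs Center: Middle (payoff 5); vs Right: Bottom (payoff 5).
The column player's best responses — vs Top: Left (payoff 5); vs Middle: Left (payoff 2); vs Bottom: Center (payoff 4).
No cell has both players best-responding. For instance, the row player's best reply to Right is Bottom, but against Bottom the column player prefers Center over Right.

None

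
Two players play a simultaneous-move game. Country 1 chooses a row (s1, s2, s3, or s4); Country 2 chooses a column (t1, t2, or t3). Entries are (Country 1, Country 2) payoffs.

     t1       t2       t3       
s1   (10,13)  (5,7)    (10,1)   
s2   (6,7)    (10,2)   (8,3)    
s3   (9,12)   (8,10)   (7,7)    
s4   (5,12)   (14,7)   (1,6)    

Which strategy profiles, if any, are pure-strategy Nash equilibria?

Check mutual best responses: a cell is a NE iff neither player can gain by unilaterally deviating.
Country 1's best responses — vs t1: s1 (payoff 10); vs t2: s4 (payoff 14); vs t3: s1 (payoff 10).
Country 2's best responses — vs s1: t1 (payoff 13); vs s2: t1 (payoff 7); vs s3: t1 (payoff 12); vs s4: t1 (payoff 12).
The only mutual best response is (s1, t1); neither player gains by switching there.

(s1, t1)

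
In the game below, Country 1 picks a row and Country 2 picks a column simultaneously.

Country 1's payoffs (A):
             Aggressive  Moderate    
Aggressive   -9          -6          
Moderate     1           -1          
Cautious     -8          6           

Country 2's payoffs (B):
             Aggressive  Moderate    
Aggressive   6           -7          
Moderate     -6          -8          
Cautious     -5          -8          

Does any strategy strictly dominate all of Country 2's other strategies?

Aggressive

Check whether one of Country 2's strategies beats all alternatives regardless of what the opponent does.
Aggressive strictly dominates: vs Aggressive: 6 > -7; vs Moderate: -6 > -8; vs Cautious: -5 > -8.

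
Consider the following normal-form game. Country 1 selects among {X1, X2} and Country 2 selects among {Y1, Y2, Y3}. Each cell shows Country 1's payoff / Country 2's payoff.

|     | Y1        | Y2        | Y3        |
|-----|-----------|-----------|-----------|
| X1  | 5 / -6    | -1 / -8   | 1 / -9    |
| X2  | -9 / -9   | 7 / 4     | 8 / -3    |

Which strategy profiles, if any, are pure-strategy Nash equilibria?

(X1, Y1) and (X2, Y2)

A profile is a Nash equilibrium when each player is best-responding to the other.
Country 1's best responses — vs Y1: X1 (payoff 5); vs Y2: X2 (payoff 7); vs Y3: X2 (payoff 8).
Country 2's best responses — vs X1: Y1 (payoff -6); vs X2: Y2 (payoff 4).
Mutual best responses occur at (X1, Y1) and (X2, Y2); at each, neither player gains by switching.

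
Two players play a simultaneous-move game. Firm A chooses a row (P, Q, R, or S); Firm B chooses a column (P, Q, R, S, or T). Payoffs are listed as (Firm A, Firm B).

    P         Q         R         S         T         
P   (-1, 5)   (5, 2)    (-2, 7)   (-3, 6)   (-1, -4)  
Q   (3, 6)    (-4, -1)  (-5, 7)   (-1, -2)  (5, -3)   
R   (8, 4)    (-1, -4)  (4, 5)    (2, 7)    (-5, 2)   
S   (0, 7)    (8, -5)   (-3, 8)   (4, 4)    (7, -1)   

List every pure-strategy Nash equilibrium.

There is no pure-strategy Nash equilibrium

A profile is a Nash equilibrium when each player is best-responding to the other.
Firm A's best responses — vs P: R (payoff 8); vs Q: S (payoff 8); vs R: R (payoff 4); vs S: S (payoff 4); vs T: S (payoff 7).
Firm B's best responses — vs P: R (payoff 7); vs Q: R (payoff 7); vs R: S (payoff 7); vs S: R (payoff 8).
No cell has both players best-responding. For instance, Firm A's best reply to S is S, but against S Firm B prefers R over S.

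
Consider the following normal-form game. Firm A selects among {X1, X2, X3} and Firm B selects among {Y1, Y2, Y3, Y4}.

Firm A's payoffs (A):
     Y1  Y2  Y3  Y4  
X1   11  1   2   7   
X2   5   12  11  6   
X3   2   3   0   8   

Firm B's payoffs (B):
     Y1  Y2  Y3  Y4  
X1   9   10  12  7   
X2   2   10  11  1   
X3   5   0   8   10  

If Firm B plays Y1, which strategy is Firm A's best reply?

X1

With Firm B fixed at Y1, Firm A's payoffs are: X1 → 11, X2 → 5, X3 → 2.
The maximum is 11, achieved by X1.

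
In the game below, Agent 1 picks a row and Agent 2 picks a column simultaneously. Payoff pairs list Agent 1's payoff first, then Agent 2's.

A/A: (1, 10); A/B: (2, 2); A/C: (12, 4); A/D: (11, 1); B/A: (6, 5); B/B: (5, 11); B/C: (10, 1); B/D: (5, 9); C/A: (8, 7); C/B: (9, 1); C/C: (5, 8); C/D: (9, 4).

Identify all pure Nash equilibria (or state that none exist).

No pure-strategy Nash equilibrium

Find each player's best response to every opponent strategy; NE are the intersections.
Agent 1's best responses — vs A: C (payoff 8); vs B: C (payoff 9); vs C: A (payoff 12); vs D: A (payoff 11).
Agent 2's best responses — vs A: A (payoff 10); vs B: B (payoff 11); vs C: C (payoff 8).
No cell has both players best-responding. For instance, Agent 1's best reply to C is A, but against A Agent 2 prefers A over C.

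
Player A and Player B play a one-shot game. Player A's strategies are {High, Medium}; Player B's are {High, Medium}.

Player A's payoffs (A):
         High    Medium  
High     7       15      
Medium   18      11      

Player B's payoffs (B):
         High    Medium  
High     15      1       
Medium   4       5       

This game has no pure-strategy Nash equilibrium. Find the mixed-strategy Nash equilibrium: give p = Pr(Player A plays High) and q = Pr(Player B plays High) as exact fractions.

p = 1/15, q = 4/15

In a mixed NE each player is indifferent between their pure strategies, so the opponent's mix sets the indifference.
Player B indifferent between High and Medium: p·15 + (1−p)·4 = p·1 + (1−p)·5 ⟹ 4 + 11p = 5 + (-4)p ⟹ p = 1/15.
Player A indifferent between High and Medium: q·7 + (1−q)·15 = q·18 + (1−q)·11 ⟹ 15 + (-8)q = 11 + 7q ⟹ q = 4/15.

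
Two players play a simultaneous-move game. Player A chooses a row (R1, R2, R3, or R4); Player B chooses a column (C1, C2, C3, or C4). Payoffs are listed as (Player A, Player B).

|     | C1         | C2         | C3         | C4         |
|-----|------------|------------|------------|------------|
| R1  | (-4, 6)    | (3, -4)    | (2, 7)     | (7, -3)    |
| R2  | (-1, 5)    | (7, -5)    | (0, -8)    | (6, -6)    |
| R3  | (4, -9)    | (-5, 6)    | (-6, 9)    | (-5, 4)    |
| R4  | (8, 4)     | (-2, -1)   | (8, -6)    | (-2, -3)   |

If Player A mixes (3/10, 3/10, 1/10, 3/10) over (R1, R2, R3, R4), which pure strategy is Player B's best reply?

C1

Compute Player B's expected payoff from each pure strategy against the given mix.
C1: (3/10)·6 + (3/10)·5 + (1/10)·(-9) + (3/10)·4 = 18/5
C2: (3/10)·(-4) + (3/10)·(-5) + (1/10)·6 + (3/10)·(-1) = -12/5
C3: (3/10)·7 + (3/10)·(-8) + (1/10)·9 + (3/10)·(-6) = -6/5
C4: (3/10)·(-3) + (3/10)·(-6) + (1/10)·4 + (3/10)·(-3) = -16/5
Highest expected payoff is 18/5, from C1.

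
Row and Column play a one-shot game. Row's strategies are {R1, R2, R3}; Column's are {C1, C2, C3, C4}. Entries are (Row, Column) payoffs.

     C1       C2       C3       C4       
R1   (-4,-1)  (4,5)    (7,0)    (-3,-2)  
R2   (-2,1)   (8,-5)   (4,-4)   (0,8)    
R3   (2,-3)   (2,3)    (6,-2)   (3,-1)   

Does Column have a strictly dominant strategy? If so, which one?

Check whether one of Column's strategies beats all alternatives regardless of what the opponent does.
C1 is not dominant: against R1, C2 gives 5 > -1.
C2 is not dominant: against R2, C1 gives 1 > -5.
C3 is not dominant: against R1, C2 gives 5 > 0.
C4 is not dominant: against R1, C1 gives -1 > -2.
No single strategy is best against every opponent action.

No strictly dominant strategy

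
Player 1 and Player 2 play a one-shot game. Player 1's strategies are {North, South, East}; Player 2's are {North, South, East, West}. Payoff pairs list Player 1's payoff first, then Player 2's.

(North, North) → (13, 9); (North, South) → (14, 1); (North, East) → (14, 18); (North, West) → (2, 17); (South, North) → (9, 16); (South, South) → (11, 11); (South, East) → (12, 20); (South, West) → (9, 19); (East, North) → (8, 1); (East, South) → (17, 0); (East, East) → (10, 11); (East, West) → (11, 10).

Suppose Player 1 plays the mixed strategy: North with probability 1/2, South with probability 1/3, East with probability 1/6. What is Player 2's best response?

Compute Player 2's expected payoff from each pure strategy against the given mix.
North: (1/2)·9 + (1/3)·16 + (1/6)·1 = 10
South: (1/2)·1 + (1/3)·11 + (1/6)·0 = 25/6
East: (1/2)·18 + (1/3)·20 + (1/6)·11 = 35/2
West: (1/2)·17 + (1/3)·19 + (1/6)·10 = 33/2
Highest expected payoff is 35/2, from East.

East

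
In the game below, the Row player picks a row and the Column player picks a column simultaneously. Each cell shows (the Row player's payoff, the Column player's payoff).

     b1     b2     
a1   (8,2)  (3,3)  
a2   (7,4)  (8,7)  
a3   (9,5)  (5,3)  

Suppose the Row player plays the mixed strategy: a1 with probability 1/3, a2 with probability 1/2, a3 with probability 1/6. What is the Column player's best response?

b2

The Column player's best reply maximizes expected payoff against the mix.
b1: (1/3)·2 + (1/2)·4 + (1/6)·5 = 7/2
b2: (1/3)·3 + (1/2)·7 + (1/6)·3 = 5
Highest expected payoff is 5, from b2.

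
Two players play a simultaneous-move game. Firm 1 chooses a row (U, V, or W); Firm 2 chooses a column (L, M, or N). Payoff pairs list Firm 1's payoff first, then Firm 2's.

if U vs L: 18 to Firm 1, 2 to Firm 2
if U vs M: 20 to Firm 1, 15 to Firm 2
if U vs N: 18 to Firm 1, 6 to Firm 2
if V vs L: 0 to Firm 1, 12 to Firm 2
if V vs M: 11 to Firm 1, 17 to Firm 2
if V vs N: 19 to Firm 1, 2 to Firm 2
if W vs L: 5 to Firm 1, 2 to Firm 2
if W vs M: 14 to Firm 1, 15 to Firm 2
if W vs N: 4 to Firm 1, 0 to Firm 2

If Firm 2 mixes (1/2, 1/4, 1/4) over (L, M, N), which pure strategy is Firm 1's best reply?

Compute Firm 1's expected payoff from each pure strategy against the given mix.
U: (1/2)·18 + (1/4)·20 + (1/4)·18 = 37/2
V: (1/2)·0 + (1/4)·11 + (1/4)·19 = 15/2
W: (1/2)·5 + (1/4)·14 + (1/4)·4 = 7
Highest expected payoff is 37/2, from U.

U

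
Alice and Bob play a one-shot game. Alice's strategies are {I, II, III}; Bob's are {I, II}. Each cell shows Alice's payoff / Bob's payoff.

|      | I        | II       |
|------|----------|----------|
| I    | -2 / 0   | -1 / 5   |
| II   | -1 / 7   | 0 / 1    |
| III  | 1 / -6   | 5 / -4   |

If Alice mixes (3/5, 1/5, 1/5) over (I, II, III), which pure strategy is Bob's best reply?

II

Compute Bob's expected payoff from each pure strategy against the given mix.
I: (3/5)·0 + (1/5)·7 + (1/5)·(-6) = 1/5
II: (3/5)·5 + (1/5)·1 + (1/5)·(-4) = 12/5
Highest expected payoff is 12/5, from II.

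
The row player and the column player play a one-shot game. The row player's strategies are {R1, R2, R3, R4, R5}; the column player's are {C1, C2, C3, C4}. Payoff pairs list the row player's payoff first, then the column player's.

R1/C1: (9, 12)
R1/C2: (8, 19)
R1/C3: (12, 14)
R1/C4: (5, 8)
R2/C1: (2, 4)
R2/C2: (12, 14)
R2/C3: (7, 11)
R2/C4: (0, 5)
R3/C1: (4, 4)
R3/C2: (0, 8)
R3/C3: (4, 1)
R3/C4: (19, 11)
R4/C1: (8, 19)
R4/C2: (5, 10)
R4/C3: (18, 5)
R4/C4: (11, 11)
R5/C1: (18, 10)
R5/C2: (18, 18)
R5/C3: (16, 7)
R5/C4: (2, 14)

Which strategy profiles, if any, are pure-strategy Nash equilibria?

(R3, C4) and (R5, C2)

Check mutual best responses: a cell is a NE iff neither player can gain by unilaterally deviating.
The row player's best responses — vs C1: R5 (payoff 18); vs C2: R5 (payoff 18); vs C3: R4 (payoff 18); vs C4: R3 (payoff 19).
The column player's best responses — vs R1: C2 (payoff 19); vs R2: C2 (payoff 14); vs R3: C4 (payoff 11); vs R4: C1 (payoff 19); vs R5: C2 (payoff 18).
Mutual best responses occur at (R3, C4) and (R5, C2); at each, neither player gains by switching.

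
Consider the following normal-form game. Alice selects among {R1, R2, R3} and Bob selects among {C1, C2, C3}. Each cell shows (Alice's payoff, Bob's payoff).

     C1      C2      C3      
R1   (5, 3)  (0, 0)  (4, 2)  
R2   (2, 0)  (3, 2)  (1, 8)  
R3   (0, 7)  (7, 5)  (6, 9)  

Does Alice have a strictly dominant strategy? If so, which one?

A strategy is strictly dominant if it gives Alice a strictly higher payoff than every other strategy, against every choice by the opponent.
R1 is not dominant: against C2, R2 gives 3 > 0.
R2 is not dominant: against C1, R1 gives 5 > 2.
R3 is not dominant: against C1, R1 gives 5 > 0.
No single strategy is best against every opponent action.

None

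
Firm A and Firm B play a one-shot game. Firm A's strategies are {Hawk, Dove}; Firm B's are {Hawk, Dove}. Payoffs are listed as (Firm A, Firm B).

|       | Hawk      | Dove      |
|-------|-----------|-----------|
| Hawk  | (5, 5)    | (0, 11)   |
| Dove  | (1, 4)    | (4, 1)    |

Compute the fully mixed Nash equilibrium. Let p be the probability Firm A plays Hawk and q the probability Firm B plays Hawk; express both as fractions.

p = 1/3, q = 1/2

In a mixed NE each player is indifferent between their pure strategies, so the opponent's mix sets the indifference.
Firm B indifferent between Hawk and Dove: p·5 + (1−p)·4 = p·11 + (1−p)·1 ⟹ 4 + 1p = 1 + 10p ⟹ p = 1/3.
Firm A indifferent between Hawk and Dove: q·5 + (1−q)·0 = q·1 + (1−q)·4 ⟹ 0 + 5q = 4 + (-3)q ⟹ q = 1/2.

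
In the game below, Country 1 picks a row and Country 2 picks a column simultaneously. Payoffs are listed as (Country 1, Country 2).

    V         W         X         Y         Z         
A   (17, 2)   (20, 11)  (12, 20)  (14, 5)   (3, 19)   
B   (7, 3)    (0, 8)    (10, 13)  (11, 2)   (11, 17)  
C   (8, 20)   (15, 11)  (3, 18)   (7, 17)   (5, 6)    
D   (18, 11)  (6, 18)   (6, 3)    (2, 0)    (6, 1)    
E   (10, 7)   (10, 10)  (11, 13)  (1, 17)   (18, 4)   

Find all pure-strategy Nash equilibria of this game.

A profile is a Nash equilibrium when each player is best-responding to the other.
Country 1's best responses — vs V: D (payoff 18); vs W: A (payoff 20); vs X: A (payoff 12); vs Y: A (payoff 14); vs Z: E (payoff 18).
Country 2's best responses — vs A: X (payoff 20); vs B: Z (payoff 17); vs C: V (payoff 20); vs D: W (payoff 18); vs E: Y (payoff 17).
The only mutual best response is (A, X); neither player gains by switching there.

(A, X)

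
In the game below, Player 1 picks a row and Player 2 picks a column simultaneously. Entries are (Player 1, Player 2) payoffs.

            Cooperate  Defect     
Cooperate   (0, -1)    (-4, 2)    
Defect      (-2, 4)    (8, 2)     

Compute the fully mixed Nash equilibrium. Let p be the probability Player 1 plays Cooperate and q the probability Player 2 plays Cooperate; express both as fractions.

Each player's mixing probability is pinned down by making the *other* player indifferent.
Player 2 indifferent between Cooperate and Defect: p·(-1) + (1−p)·4 = p·2 + (1−p)·2 ⟹ 4 + (-5)p = 2 + 0p ⟹ p = 2/5.
Player 1 indifferent between Cooperate and Defect: q·0 + (1−q)·(-4) = q·(-2) + (1−q)·8 ⟹ (-4) + 4q = 8 + (-10)q ⟹ q = 6/7.

p = 2/5, q = 6/7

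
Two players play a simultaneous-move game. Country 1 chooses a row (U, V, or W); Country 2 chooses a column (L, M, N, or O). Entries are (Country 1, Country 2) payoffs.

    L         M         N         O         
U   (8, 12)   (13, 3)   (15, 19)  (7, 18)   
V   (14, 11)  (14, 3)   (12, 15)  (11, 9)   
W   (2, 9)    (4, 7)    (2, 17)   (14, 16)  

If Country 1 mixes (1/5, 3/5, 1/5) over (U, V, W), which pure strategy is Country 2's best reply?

N

Compute Country 2's expected payoff from each pure strategy against the given mix.
L: (1/5)·12 + (3/5)·11 + (1/5)·9 = 54/5
M: (1/5)·3 + (3/5)·3 + (1/5)·7 = 19/5
N: (1/5)·19 + (3/5)·15 + (1/5)·17 = 81/5
O: (1/5)·18 + (3/5)·9 + (1/5)·16 = 61/5
Highest expected payoff is 81/5, from N.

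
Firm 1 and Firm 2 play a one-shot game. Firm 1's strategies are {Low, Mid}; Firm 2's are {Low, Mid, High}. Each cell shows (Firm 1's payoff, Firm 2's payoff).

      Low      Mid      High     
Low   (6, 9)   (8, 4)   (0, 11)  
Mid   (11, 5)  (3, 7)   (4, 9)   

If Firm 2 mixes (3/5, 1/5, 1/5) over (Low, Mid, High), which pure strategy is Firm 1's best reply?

Mid

Firm 1's best reply maximizes expected payoff against the mix.
Low: (3/5)·6 + (1/5)·8 + (1/5)·0 = 26/5
Mid: (3/5)·11 + (1/5)·3 + (1/5)·4 = 8
Highest expected payoff is 8, from Mid.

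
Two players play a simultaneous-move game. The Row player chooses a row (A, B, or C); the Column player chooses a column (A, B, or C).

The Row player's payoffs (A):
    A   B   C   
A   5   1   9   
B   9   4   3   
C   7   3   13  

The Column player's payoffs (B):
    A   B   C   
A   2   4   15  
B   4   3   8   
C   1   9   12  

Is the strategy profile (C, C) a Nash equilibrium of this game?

Yes

Holding the Column player at C: the Row player gets 13 from C, versus 9 from A, 3 from B. No profitable deviation for the Row player.
Holding the Row player at C: the Column player gets 12 from C, versus 1 from A, 9 from B. No profitable deviation for the Column player either.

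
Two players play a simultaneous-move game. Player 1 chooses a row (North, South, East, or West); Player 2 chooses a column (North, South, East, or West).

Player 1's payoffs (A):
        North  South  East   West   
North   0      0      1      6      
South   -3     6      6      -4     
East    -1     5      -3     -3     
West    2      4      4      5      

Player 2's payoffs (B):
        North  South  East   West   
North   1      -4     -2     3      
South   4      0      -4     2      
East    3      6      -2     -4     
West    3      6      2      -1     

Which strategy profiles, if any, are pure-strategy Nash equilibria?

(North, West)

Check mutual best responses: a cell is a NE iff neither player can gain by unilaterally deviating.
Player 1's best responses — vs North: West (payoff 2); vs South: South (payoff 6); vs East: South (payoff 6); vs West: North (payoff 6).
Player 2's best responses — vs North: West (payoff 3); vs South: North (payoff 4); vs East: South (payoff 6); vs West: South (payoff 6).
The only mutual best response is (North, West); neither player gains by switching there.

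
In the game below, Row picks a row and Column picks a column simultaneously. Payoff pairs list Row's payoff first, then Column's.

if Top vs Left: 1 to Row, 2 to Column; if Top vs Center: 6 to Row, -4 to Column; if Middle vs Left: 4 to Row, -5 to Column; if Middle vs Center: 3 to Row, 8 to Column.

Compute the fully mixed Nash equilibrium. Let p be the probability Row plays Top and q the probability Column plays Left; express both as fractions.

p = 13/19, q = 1/2

Each player's mixing probability is pinned down by making the *other* player indifferent.
Column indifferent between Left and Center: p·2 + (1−p)·(-5) = p·(-4) + (1−p)·8 ⟹ (-5) + 7p = 8 + (-12)p ⟹ p = 13/19.
Row indifferent between Top and Middle: q·1 + (1−q)·6 = q·4 + (1−q)·3 ⟹ 6 + (-5)q = 3 + 1q ⟹ q = 1/2.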